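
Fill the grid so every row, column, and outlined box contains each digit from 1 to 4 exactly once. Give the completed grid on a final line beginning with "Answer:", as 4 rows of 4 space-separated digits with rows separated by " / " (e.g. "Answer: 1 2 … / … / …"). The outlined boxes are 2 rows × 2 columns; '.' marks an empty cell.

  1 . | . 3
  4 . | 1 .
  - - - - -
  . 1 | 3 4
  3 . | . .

Step 1. [r1c2∈{2}] nothing but 2 survives at r1c2, so r1c2=2.
Step 2. [r2c4∈{2}] r2c4 has the single candidate 2 ⇒ r2c4=2.
Step 3. [r3c1∈{2}] r3c1's peers cover all but 2 ⇒ r3c1=2.
Step 4. [r2c2∈{3}] nothing but 3 survives at r2c2. So r2c2=3.
Step 5. [r4c3∈{2}] nothing but 2 survives at r4c3, so r4c3=2.
Step 6. [r4c2∈{4}] r4c2 has the single candidate 4 ⇒ r4c2=4.
Step 7. [r1c3∈{4}] r1c3 is down to just 4 ⇒ r1c3=4.
Step 8. [r4c4∈{1}] r4c4 has the single candidate 1, so r4c4=1.

Answer: 1 2 4 3 / 4 3 1 2 / 2 1 3 4 / 3 4 2 1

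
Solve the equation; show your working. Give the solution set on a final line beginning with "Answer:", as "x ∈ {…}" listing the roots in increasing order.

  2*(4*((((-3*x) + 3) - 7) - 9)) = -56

Step 1. [2*(4*((((-3*x) + 3) - 7) - 9)) = -56] leading coefficient 2: divide by 2. So div: 4*((((-3*x) + 3) - 7) - 9) = -28.
Step 2. [4*((((-3*x) + 3) - 7) - 9) = -28] leading coefficient 4: divide by 4 ⇒ div: (((-3*x) + 3) - 7) - 9 = -7.
Step 3. [(((-3*x) + 3) - 7) - 9 = -7] add 9: x sits inside (… - 9) ⇒ sub: ((-3*x) + 3) - 7 = 2.
Step 4. [((-3*x) + 3) - 7 = 2] 7 comes off first (add 7). So sub: (-3*x) + 3 = 9.
Step 5. [(-3*x) + 3 = 9] peel the +3: subtract 3 from each side ⇒ sub: -3*x = 6.
Step 6. [-3*x = 6] divide by the outer -3, so div: x = -2.

Answer: x ∈ {-2}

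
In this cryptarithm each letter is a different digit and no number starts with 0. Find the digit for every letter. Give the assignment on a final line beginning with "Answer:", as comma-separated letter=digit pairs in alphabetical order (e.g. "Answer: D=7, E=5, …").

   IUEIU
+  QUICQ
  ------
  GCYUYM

Step 1. [col 1: U + Q ≡ M (mod 10)] M=2 is one option consistent with column 1 (U + Q ≡ M (mod 10), carry-in 0) — take it ⇒ M=2.
Step 2. [col 1: U + Q ≡ M (mod 10)] several values work for Q in column 1 (U + Q ≡ M (mod 10), carry-in 0); try Q=4, so Q=4.
Step 3. [col 1: U + Q ≡ M (mod 10)] column 1: given Q=4, M=2, carry-in 0, and digits 2,4 already taken and all letters distinct, U+Q≡M (mod 10) forces U=8 ⇒ U=8.
Step 4. [col 2: I + C ≡ Y (mod 10)] no forcing yet in column 2 (carry-in 1); C=0 is free and consistent — try it, so C=0.
Step 5. [col 2: I + C ≡ Y (mod 10)] several values work for Y in column 2 (I + C ≡ Y (mod 10), carry-in 1); try Y=6 ⇒ Y=6.
Step 6. [G] the sum has 6 digits but both addends have 5; that extra leading digit G is the final carry, namely 1 ⇒ G=1.
Step 7. [col 2: I + C ≡ Y (mod 10)] column 2: given C=0, Y=6, carry-in 1, and digits 0,1,2,4,6,8 already taken and all letters distinct, I+C≡Y (mod 10) forces I=5, so I=5.
Step 8. [col 3: E + I ≡ U (mod 10)] in column 3 we have E+I≡U with carry-in 0; given I=5, U=8 and digits 0,1,2,4,5,6,8 already taken and all letters distinct, that pins E to 3 ⇒ E=3.

Answer: C=0, E=3, G=1, I=5, M=2, Q=4, U=8, Y=6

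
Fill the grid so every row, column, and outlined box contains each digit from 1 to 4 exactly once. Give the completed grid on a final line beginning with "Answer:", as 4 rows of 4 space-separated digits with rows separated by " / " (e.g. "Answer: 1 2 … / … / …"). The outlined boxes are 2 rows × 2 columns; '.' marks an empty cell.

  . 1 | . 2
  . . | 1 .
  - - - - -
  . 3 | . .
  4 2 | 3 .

Step 1. [r1c3∈{4}] r1c3's peers cover all but 4, so r1c3=4.
Step 2. [r2c1∈{2,3}] row 2 places 2 nowhere but r2c1 ⇒ r2c1=2.
Step 3. [r4c4∈{1}] r4c4 is down to just 1. So r4c4=1.
Step 4. [r3c4∈{4}] nothing but 4 survives at r3c4, so r3c4=4.
Step 5. [r2c4∈{3}] r2c4's peers cover all but 3. So r2c4=3.
Step 6. [r3c1∈{1}] nothing but 1 survives at r3c1, so r3c1=1.
Step 7. [r2c2∈{4}] r2c2's peers cover all but 4 ⇒ r2c2=4.
Step 8. [r1c1∈{3}] only 3 remains possible at r1c1, so r1c1=3.
Step 9. [r3c3∈{2}] r3c3 has the single candidate 2 ⇒ r3c3=2.

Answer: 3 1 4 2 / 2 4 1 3 / 1 3 2 4 / 4 2 3 1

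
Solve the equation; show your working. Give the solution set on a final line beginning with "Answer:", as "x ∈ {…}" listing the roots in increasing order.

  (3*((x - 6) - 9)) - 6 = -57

Step 1. [(3*((x - 6) - 9)) - 6 = -57] add 6: x sits inside (… - 6). So sub: 3*((x - 6) - 9) = -51.
Step 2. [3*((x - 6) - 9) = -51] 3·(inner) — divide through by 3 ⇒ div: (x - 6) - 9 = -17.
Step 3. [(x - 6) - 9 = -17] 9 comes off first (add 9) ⇒ sub: x - 6 = -8.
Step 4. [x - 6 = -8] peel the -6: add 6 from each side. So sub: x = -2.

Answer: x ∈ {-2}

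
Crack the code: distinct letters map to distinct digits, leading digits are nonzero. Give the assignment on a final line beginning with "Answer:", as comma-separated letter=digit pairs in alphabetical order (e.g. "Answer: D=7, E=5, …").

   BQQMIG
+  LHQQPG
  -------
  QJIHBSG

Step 1. [Q] Q is the leading digit of a 7-digit sum of two 6-digit numbers; the final carry is exactly 1, so Q=1.
Step 2. [col 1: G + G ≡ G (mod 10)] column 1 reads G+G+carry(0)=G with nothing yet; with digits 1 already taken and all letters distinct, the only value for G is 0, so G=0.
Step 3. [col 2: I + P ≡ S (mod 10)] S=7 is one option consistent with column 2 (I + P ≡ S (mod 10), carry-in 0) — take it ⇒ S=7.
Step 4. [col 2: I + P ≡ S (mod 10)] several values work for P in column 2 (I + P ≡ S (mod 10), carry-in 0); try P=4 ⇒ P=4.
Step 5. [col 2: I + P ≡ S (mod 10)] column 2 reads I+P+carry(0)=S with P=4, S=7; with digits 0,1,4,7 already taken and all letters distinct, the only value for I is 3 ⇒ I=3.
Step 6. [col 3: M + Q ≡ B (mod 10)] M=8 is one option consistent with column 3 (M + Q ≡ B (mod 10), carry-in 0) — take it ⇒ M=8.
Step 7. [col 3: M + Q ≡ B (mod 10)] column 3: given M=8, Q=1, carry-in 0, and digits 0,1,3,4,7,8 already taken and all letters distinct, M+Q≡B (mod 10) forces B=9, so B=9.
Step 8. [col 4: Q + Q ≡ H (mod 10)] column 4: given Q=1, carry-in 0, and digits 0,1,3,4,7,8,9 already taken and all letters distinct, Q+Q≡H (mod 10) forces H=2 ⇒ H=2.
Step 9. [col 6: B + L ≡ J (mod 10)] from column 6 (B=9, carry-in 0, digits 0,1,2,3,4,7,8,9 already taken and all letters distinct): J must equal 5 ⇒ J=5.
Step 10. [col 6: B + L ≡ J (mod 10)] column 6: given B=9, J=5, carry-in 0, and digits 0,1,2,3,4,5,7,8,9 already taken and all letters distinct, B+L≡J (mod 10) forces L=6 ⇒ L=6.

Answer: B=9, G=0, H=2, I=3, J=5, L=6, M=8, P=4, Q=1, S=7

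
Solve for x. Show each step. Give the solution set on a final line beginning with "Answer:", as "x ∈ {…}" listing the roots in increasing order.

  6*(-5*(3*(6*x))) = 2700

Step 1. [6*(-5*(3*(6*x))) = 2700] leading coefficient 6: divide by 6 ⇒ div: -5*(3*(6*x)) = 450.
Step 2. [-5*(3*(6*x)) = 450] -5·(inner) — divide through by -5, so div: 3*(6*x) = -90.
Step 3. [3*(6*x) = -90] 3·(inner) — divide through by 3 ⇒ div: 6*x = -30.
Step 4. [6*x = -30] 6·(inner) — divide through by 6, so div: x = -5.

Answer: x ∈ {-5}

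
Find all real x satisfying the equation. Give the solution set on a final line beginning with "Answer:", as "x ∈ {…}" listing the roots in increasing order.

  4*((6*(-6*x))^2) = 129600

Step 1. [4*((6*(-6*x))^2) = 129600] 4 out front; divide by 4 ⇒ div: (6*(-6*x))^2 = 32400.
Step 2. [(6*(-6*x))^2 = 32400] 32400 ≥ 0, LHS is (·)² — take ±√ ⇒ sqrt: 6*(-6*x) = 180 or -180.
Step 3. [6*(-6*x) = 180 or -180] 6 out front; divide by 6 ⇒ div: -6*x = 30 or -30.
Step 4. [-6*x = 30 or -30] divide by the outer -6. So div: x = -5 or 5.

Answer: x ∈ {-5, 5}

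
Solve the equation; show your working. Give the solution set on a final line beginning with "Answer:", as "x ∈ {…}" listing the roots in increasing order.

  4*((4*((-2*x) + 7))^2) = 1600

Step 1. [4*((4*((-2*x) + 7))^2) = 1600] 4 out front; divide by 4, so div: (4*((-2*x) + 7))^2 = 400.
Step 2. [(4*((-2*x) + 7))^2 = 400] LHS squared, RHS 400 ≥ 0: apply √ (±). So sqrt: 4*((-2*x) + 7) = 20 or -20.
Step 3. [4*((-2*x) + 7) = 20 or -20] leading coefficient 4: divide by 4 ⇒ div: (-2*x) + 7 = 5 or -5.
Step 4. [(-2*x) + 7 = 5 or -5] peel the +7: subtract 7 from each side, so sub: -2*x = -2 or -12.
Step 5. [-2*x = -2 or -12] divide by the outer -2. So div: x = 1 or 6.

Answer: x ∈ {1, 6}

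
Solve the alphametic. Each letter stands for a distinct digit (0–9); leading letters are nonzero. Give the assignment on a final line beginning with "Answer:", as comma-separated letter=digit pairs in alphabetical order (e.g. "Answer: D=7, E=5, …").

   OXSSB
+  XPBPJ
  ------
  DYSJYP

Step 1. [D] the sum has 6 digits but both addends have 5; that extra leading digit D is the final carry, namely 1. So D=1.
Step 2. [col 1: B + J ≡ P (mod 10)] several values work for B in column 1 (B + J ≡ P (mod 10), carry-in 0); try B=5, so B=5.
Step 3. [col 1: B + J ≡ P (mod 10)] column 1 (B + J ≡ P (mod 10), carry-in 0) doesn't pin P yet; pick P=7 and continue, so P=7.
Step 4. [col 1: B + J ≡ P (mod 10)] column 1: given B=5, P=7, carry-in 0, and digits 1,5,7 already taken and all letters distinct, B+J≡P (mod 10) forces J=2. So J=2.
Step 5. [col 2: S + P ≡ Y (mod 10)] several values work for S in column 2 (S + P ≡ Y (mod 10), carry-in 0); try S=6. So S=6.
Step 6. [col 2: S + P ≡ Y (mod 10)] in column 2 we have S+P≡Y with carry-in 0; given S=6, P=7 and digits 1,2,5,6,7 already taken and all letters distinct, that pins Y to 3. So Y=3.
Step 7. [col 4: X + P ≡ S (mod 10)] from column 4 (P=7, S=6, carry-in 1, digits 1,2,3,5,6,7 already taken and all letters distinct): X must equal 8, so X=8.
Step 8. [col 5: O + X ≡ Y (mod 10)] from column 5 (X=8, Y=3, carry-in 1, digits 1,2,3,5,6,7,8 already taken and all letters distinct): O must equal 4. So O=4.

Answer: B=5, D=1, J=2, O=4, P=7, S=6, X=8, Y=3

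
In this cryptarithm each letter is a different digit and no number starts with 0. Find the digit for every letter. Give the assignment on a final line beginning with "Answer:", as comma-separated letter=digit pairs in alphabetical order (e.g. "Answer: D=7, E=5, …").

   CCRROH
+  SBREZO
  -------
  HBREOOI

Step 1. [col 1: H + O ≡ I (mod 10)] column 1 (H + O ≡ I (mod 10), carry-in 0) doesn't pin I yet; pick I=6 and continue, so I=6.
Step 2. [col 1: H + O ≡ I (mod 10)] no forcing yet in column 1 (carry-in 0); H=1 is free and consistent — try it, so H=1.
Step 3. [col 1: H + O ≡ I (mod 10)] in column 1 we have H+O≡I with carry-in 0; given H=1, I=6 and digits 1,6 already taken and all letters distinct, that pins O to 5, so O=5.
Step 4. [col 2: O + Z ≡ O (mod 10)] column 2: given O=5, carry-in 0, and digits 1,5,6 already taken and all letters distinct, O+Z≡O (mod 10) forces Z=0. So Z=0.
Step 5. [col 3: R + E ≡ O (mod 10)] no forcing yet in column 3 (carry-in 0); R=8 is free and consistent — try it ⇒ R=8.
Step 6. [col 3: R + E ≡ O (mod 10)] column 3: given R=8, O=5, carry-in 0, and digits 0,1,5,6,8 already taken and all letters distinct, R+E≡O (mod 10) forces E=7. So E=7.
Step 7. [col 5: C + B ≡ R (mod 10)] several values work for C in column 5 (C + B ≡ R (mod 10), carry-in 1); try C=4, so C=4.
Step 8. [col 5: C + B ≡ R (mod 10)] column 5: given C=4, R=8, carry-in 1, and digits 0,1,4,5,6,7,8 already taken and all letters distinct, C+B≡R (mod 10) forces B=3 ⇒ B=3.
Step 9. [col 6: C + S ≡ B (mod 10)] column 6 reads C+S+carry(0)=B with C=4, B=3; with digits 0,1,3,4,5,6,7,8 already taken and all letters distinct, the only value for S is 9, so S=9.

Answer: B=3, C=4, E=7, H=1, I=6, O=5, R=8, S=9, Z=0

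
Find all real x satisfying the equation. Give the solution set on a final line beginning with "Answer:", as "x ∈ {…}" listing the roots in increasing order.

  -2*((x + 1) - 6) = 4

Step 1. [-2*((x + 1) - 6) = 4] -2·(inner) — divide through by -2. So div: (x + 1) - 6 = -2.
Step 2. [(x + 1) - 6 = -2] peel the -6: add 6 from each side, so sub: x + 1 = 4.
Step 3. [x + 1 = 4] subtract 1: x sits inside (… + 1) ⇒ sub: x = 3.

Answer: x ∈ {3}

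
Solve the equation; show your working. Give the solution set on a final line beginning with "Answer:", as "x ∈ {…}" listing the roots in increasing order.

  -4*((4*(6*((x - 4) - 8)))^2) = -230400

Step 1. [-4*((4*(6*((x - 4) - 8)))^2) = -230400] divide by the outer -4 ⇒ div: (4*(6*((x - 4) - 8)))^2 = 57600.
Step 2. [(4*(6*((x - 4) - 8)))^2 = 57600] √ both sides: 57600 ≥ 0 gives two branches. So sqrt: 4*(6*((x - 4) - 8)) = 240 or -240.
Step 3. [4*(6*((x - 4) - 8)) = 240 or -240] 4·(inner) — divide through by 4, so div: 6*((x - 4) - 8) = 60 or -60.
Step 4. [6*((x - 4) - 8) = 60 or -60] divide by the outer 6. So div: (x - 4) - 8 = 10 or -10.
Step 5. [(x - 4) - 8 = 10 or -10] add 8: x sits inside (… - 8), so sub: x - 4 = 18 or -2.
Step 6. [x - 4 = 18 or -2] add 4: x sits inside (… - 4) ⇒ sub: x = 22 or 2.

Answer: x ∈ {2, 22}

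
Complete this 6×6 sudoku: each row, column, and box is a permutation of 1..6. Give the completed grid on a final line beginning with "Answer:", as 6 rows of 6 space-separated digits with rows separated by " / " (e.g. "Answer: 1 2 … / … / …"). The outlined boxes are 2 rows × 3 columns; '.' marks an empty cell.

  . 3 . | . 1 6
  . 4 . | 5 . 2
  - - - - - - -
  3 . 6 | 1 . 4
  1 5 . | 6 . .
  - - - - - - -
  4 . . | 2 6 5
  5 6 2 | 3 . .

Step 1. [r4c5∈{2,3}] r4c5 is the only open cell in row 4 admitting 2. So r4c5=2.
Step 2. [r5c2∈{1}] r5c2 is down to just 1 ⇒ r5c2=1.
Step 3. [r3c5∈{5}] r3c5's peers cover all but 5 ⇒ r3c5=5.
Step 4. [r6c5∈{4}] r6c5's peers cover all but 4 ⇒ r6c5=4.
Step 5. [r3c2∈{2}] nothing but 2 survives at r3c2 ⇒ r3c2=2.
Step 6. [r2c3∈{1}] r2c3's peers cover all but 1, so r2c3=1.
Step 7. [r4c6∈{3}] only 3 remains possible at r4c6, so r4c6=3.
Step 8. [r2c1∈{6}] r2c1 is down to just 6. So r2c1=6.
Step 9. [r1c4∈{4}] nothing but 4 survives at r1c4 ⇒ r1c4=4.
Step 10. [r6c6∈{1}] r6c6 is down to just 1 ⇒ r6c6=1.
Step 11. [r2c5∈{3}] only 3 remains possible at r2c5 ⇒ r2c5=3.
Step 12. [r1c1∈{2}] only 2 remains possible at r1c1, so r1c1=2.
Step 13. [r5c3∈{3}] r5c3 is down to just 3. So r5c3=3.
Step 14. [r1c3∈{5}] r1c3's peers cover all but 5. So r1c3=5.
Step 15. [r4c3∈{4}] r4c3 has the single candidate 4. So r4c3=4.

Answer: 2 3 5 4 1 6 / 6 4 1 5 3 2 / 3 2 6 1 5 4 / 1 5 4 6 2 3 / 4 1 3 2 6 5 / 5 6 2 3 4 1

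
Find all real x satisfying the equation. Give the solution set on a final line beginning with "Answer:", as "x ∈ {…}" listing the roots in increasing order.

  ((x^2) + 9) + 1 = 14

Step 1. [((x^2) + 9) + 1 = 14] peel the +1: subtract 1 from each side. So sub: (x^2) + 9 = 13.
Step 2. [(x^2) + 9 = 13] peel the +9: subtract 9 from each side ⇒ sub: x^2 = 4.
Step 3. [x^2 = 4] √ both sides: 4 ≥ 0 gives two branches. So sqrt: x = 2 or -2.

Answer: x ∈ {-2, 2}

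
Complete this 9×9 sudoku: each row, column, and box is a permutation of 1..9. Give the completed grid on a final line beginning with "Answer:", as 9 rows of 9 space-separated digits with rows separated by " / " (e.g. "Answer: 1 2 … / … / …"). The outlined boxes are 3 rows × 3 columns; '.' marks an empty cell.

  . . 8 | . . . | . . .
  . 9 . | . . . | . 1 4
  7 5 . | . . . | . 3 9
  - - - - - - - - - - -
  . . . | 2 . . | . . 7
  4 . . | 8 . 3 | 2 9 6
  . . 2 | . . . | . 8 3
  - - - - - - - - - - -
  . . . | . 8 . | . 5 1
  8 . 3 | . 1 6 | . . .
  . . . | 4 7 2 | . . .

Step 1. [r2c3∈{6}] only 6 remains possible at r2c3 ⇒ r2c3=6.
Step 2. [r5c5∈{5}] only 5 remains possible at r5c5 ⇒ r5c5=5.
Step 3. [r7c6∈{9}] only 9 remains possible at r7c6. So r7c6=9.
Step 4. [r4c8∈{4}] r4c8 has the single candidate 4. So r4c8=4.
Step 5. [r4c6∈{1}] r4c6 has the single candidate 1 ⇒ r4c6=1.
Step 6. [r4c7∈{5}] only 5 remains possible at r4c7 ⇒ r4c7=5.
Step 7. [r9c8∈{6}] r9c8 has the single candidate 6. So r9c8=6.
Step 8. [r9c2∈{1}] only 1 remains possible at r9c2. So r9c2=1.
Step 9. [r3c5∈{2,4,6}] 2 has one home in row 3: r3c5 ⇒ r3c5=2.
Step 10. [r2c1∈{2,3}] across row 2, 2 lands solely at r2c1 ⇒ r2c1=2.
Step 11. [r6c1∈{1,5,6,9}] 5 has one home in row 6: r6c1. So r6c1=5.
Step 12. [r7c2∈{2,4,6,7}] 2 has one home in row 7: r7c2. So r7c2=2.
Step 13. [r4c3∈{9}] r4c3 is down to just 9. So r4c3=9.
Step 14. [r4c5∈{6}] only 6 remains possible at r4c5, so r4c5=6.
Step 15. [r9c7∈{3,8,9}] row 9 places 3 nowhere but r9c7 ⇒ r9c7=3.
Step 16. [r2c5∈{3}] r2c5 is down to just 3. So r2c5=3.
Step 17. [r5c2∈{7}] r5c2 is down to just 7. So r5c2=7.
Step 18. [r8c2∈{4}] r8c2's peers cover all but 4 ⇒ r8c2=4.
Step 19. [r1c1∈{1,3}] col 1 places 1 nowhere but r1c1. So r1c1=1.
Step 20. [r1c9∈{2,5}] in col 9, 5 fits only at r1c9. So r1c9=5.
Step 21. [r2c6∈{5,7,8}] r2c6 is the only open cell in col 6 admitting 5 ⇒ r2c6=5.
Step 22. [r2c4∈{7}] nothing but 7 survives at r2c4. So r2c4=7.
Step 23. [r1c6∈{4}] r1c6's peers cover all but 4. So r1c6=4.
Step 24. [r6c4∈{9}] only 9 remains possible at r6c4 ⇒ r6c4=9.
Step 25. [r1c4∈{6}] only 6 remains possible at r1c4 ⇒ r1c4=6.
Step 26. [r1c7∈{7}] r1c7 is down to just 7. So r1c7=7.
Step 27. [r1c8∈{2}] only 2 remains possible at r1c8. So r1c8=2.
Step 28. [r2c7∈{8}] nothing but 8 survives at r2c7. So r2c7=8.
Step 29. [r4c1∈{3}] only 3 remains possible at r4c1 ⇒ r4c1=3.
Step 30. [r4c2∈{8}] nothing but 8 survives at r4c2. So r4c2=8.
Step 31. [r8c9∈{2}] only 2 remains possible at r8c9 ⇒ r8c9=2.
Step 32. [r6c6∈{7}] r6c6 is down to just 7, so r6c6=7.
Step 33. [r8c4∈{5}] r8c4 has the single candidate 5. So r8c4=5.
Step 34. [r1c5∈{9}] only 9 remains possible at r1c5, so r1c5=9.
Step 35. [r7c4∈{3}] r7c4's peers cover all but 3 ⇒ r7c4=3.
Step 36. [r6c5∈{4}] only 4 remains possible at r6c5 ⇒ r6c5=4.
Step 37. [r9c3∈{5}] only 5 remains possible at r9c3. So r9c3=5.
Step 38. [r7c1∈{6}] only 6 remains possible at r7c1, so r7c1=6.
Step 39. [r6c7∈{1}] r6c7's peers cover all but 1. So r6c7=1.
Step 40. [r3c7∈{6}] r3c7 is down to just 6, so r3c7=6.
Step 41. [r9c1∈{9}] r9c1's peers cover all but 9, so r9c1=9.
Step 42. [r3c6∈{8}] r3c6 is down to just 8 ⇒ r3c6=8.
Step 43. [r6c2∈{6}] only 6 remains possible at r6c2 ⇒ r6c2=6.
Step 44. [r7c7∈{4}] r7c7 is down to just 4 ⇒ r7c7=4.
Step 45. [r5c3∈{1}] r5c3's peers cover all but 1 ⇒ r5c3=1.
Step 46. [r3c3∈{4}] r3c3 has the single candidate 4, so r3c3=4.
Step 47. [r8c7∈{9}] r8c7 has the single candidate 9. So r8c7=9.
Step 48. [r1c2∈{3}] only 3 remains possible at r1c2, so r1c2=3.
Step 49. [r3c4∈{1}] r3c4's peers cover all but 1 ⇒ r3c4=1.
Step 50. [r9c9∈{8}] r9c9 has the single candidate 8 ⇒ r9c9=8.
Step 51. [r8c8∈{7}] r8c8's peers cover all but 7, so r8c8=7.
Step 52. [r7c3∈{7}] r7c3's peers cover all but 7. So r7c3=7.

Answer: 1 3 8 6 9 4 7 2 5 / 2 9 6 7 3 5 8 1 4 / 7 5 4 1 2 8 6 3 9 / 3 8 9 2 6 1 5 4 7 / 4 7 1 8 5 3 2 9 6 / 5 6 2 9 4 7 1 8 3 / 6 2 7 3 8 9 4 5 1 / 8 4 3 5 1 6 9 7 2 / 9 1 5 4 7 2 3 6 8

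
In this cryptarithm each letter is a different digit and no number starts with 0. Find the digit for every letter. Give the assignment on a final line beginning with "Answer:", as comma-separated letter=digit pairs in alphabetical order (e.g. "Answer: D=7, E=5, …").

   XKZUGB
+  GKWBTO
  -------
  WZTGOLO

Step 1. [col 1: B + O ≡ O (mod 10)] column 1: given nothing yet, carry-in 0, and all letters distinct, none taken yet, B+O≡O (mod 10) forces B=0, so B=0.
Step 2. [col 1: B + O ≡ O (mod 10)] O=3 is one option consistent with column 1 (B + O ≡ O (mod 10), carry-in 0) — take it, so O=3.
Step 3. [col 2: G + T ≡ L (mod 10)] no forcing yet in column 2 (carry-in 0); T=8 is free and consistent — try it ⇒ T=8.
Step 4. [col 2: G + T ≡ L (mod 10)] no forcing yet in column 2 (carry-in 0); G=7 is free and consistent — try it ⇒ G=7.
Step 5. [W] W is the leading digit of a 7-digit sum of two 6-digit numbers; the final carry is exactly 1 ⇒ W=1.
Step 6. [col 2: G + T ≡ L (mod 10)] column 2 reads G+T+carry(0)=L with G=7, T=8; with digits 0,1,3,7,8 already taken and all letters distinct, the only value for L is 5. So L=5.
Step 7. [col 3: U + B ≡ O (mod 10)] column 3: given B=0, O=3, carry-in 1, and digits 0,1,3,5,7,8 already taken and all letters distinct, U+B≡O (mod 10) forces U=2 ⇒ U=2.
Step 8. [col 4: Z + W ≡ G (mod 10)] column 4 reads Z+W+carry(0)=G with W=1, G=7; with digits 0,1,2,3,5,7,8 already taken and all letters distinct, the only value for Z is 6. So Z=6.
Step 9. [col 5: K + K ≡ T (mod 10)] column 5 (K + K ≡ T (mod 10), carry-in 0) doesn't pin K yet; pick K=4 and continue ⇒ K=4.
Step 10. [col 6: X + G ≡ Z (mod 10)] from column 6 (G=7, Z=6, carry-in 0, digits 0,1,2,3,4,5,6,7,8 already taken and all letters distinct): X must equal 9. So X=9.

Answer: B=0, G=7, K=4, L=5, O=3, T=8, U=2, W=1, X=9, Z=6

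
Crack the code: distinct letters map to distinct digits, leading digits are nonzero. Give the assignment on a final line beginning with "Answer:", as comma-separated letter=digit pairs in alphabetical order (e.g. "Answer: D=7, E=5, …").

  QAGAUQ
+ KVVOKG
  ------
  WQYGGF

Step 1. [col 1: Q + G ≡ F (mod 10)] no forcing yet in column 1 (carry-in 0); G=2 is free and consistent — try it. So G=2.
Step 2. [col 1: Q + G ≡ F (mod 10)] F=7 is one option consistent with column 1 (Q + G ≡ F (mod 10), carry-in 0) — take it. So F=7.
Step 3. [col 1: Q + G ≡ F (mod 10)] column 1: given G=2, F=7, carry-in 0, and digits 2,7 already taken and all letters distinct, Q+G≡F (mod 10) forces Q=5, so Q=5.
Step 4. [col 2: U + K ≡ G (mod 10)] K=3 is one option consistent with column 2 (U + K ≡ G (mod 10), carry-in 0) — take it ⇒ K=3.
Step 5. [col 2: U + K ≡ G (mod 10)] column 2 reads U+K+carry(0)=G with K=3, G=2; with digits 2,3,5,7 already taken and all letters distinct, the only value for U is 9, so U=9.
Step 6. [col 3: A + O ≡ G (mod 10)] column 3 (A + O ≡ G (mod 10), carry-in 1) doesn't pin O yet; pick O=0 and continue. So O=0.
Step 7. [col 3: A + O ≡ G (mod 10)] column 3 reads A+O+carry(1)=G with O=0, G=2; with digits 0,2,3,5,7,9 already taken and all letters distinct, the only value for A is 1. So A=1.
Step 8. [col 4: G + V ≡ Y (mod 10)] Y=6 is one option consistent with column 4 (G + V ≡ Y (mod 10), carry-in 0) — take it, so Y=6.
Step 9. [col 4: G + V ≡ Y (mod 10)] column 4 reads G+V+carry(0)=Y with G=2, Y=6; with digits 0,1,2,3,5,6,7,9 already taken and all letters distinct, the only value for V is 4, so V=4.
Step 10. [col 6: Q + K ≡ W (mod 10)] column 6: given Q=5, K=3, carry-in 0, and digits 0,1,2,3,4,5,6,7,9 already taken and all letters distinct, Q+K≡W (mod 10) forces W=8. So W=8.

Answer: A=1, F=7, G=2, K=3, O=0, Q=5, U=9, V=4, W=8, Y=6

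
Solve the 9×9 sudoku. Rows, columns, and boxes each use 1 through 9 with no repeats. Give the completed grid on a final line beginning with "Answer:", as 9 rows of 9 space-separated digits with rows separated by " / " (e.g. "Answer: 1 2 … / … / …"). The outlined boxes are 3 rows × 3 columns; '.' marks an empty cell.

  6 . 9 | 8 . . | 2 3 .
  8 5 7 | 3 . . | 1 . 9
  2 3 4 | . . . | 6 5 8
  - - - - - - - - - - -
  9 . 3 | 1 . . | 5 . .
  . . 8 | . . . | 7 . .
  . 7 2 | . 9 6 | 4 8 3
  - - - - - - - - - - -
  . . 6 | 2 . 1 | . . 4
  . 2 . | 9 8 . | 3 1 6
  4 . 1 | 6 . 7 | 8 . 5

Step 1. [r5c4∈{4,5}] 4 has one home in col 4: r5c4. So r5c4=4.
Step 2. [r4c9∈{2}] nothing but 2 survives at r4c9, so r4c9=2.
Step 3. [r5c8∈{6,9}] across row 5, 9 lands solely at r5c8, so r5c8=9.
Step 4. [r5c6∈{2,3,5}] in col 6, 3 fits only at r5c6 ⇒ r5c6=3.
Step 5. [r8c6∈{4,5}] in row 8, 4 fits only at r8c6. So r8c6=4.
Step 6. [r1c5∈{1,4,5,7}] across row 1, 4 lands solely at r1c5 ⇒ r1c5=4.
Step 7. [r7c1∈{3,5,7}] across col 1, 3 lands solely at r7c1 ⇒ r7c1=3.
Step 8. [r6c1∈{1,5}] across row 6, 1 lands solely at r6c1 ⇒ r6c1=1.
Step 9. [r5c1∈{5}] r5c1's peers cover all but 5, so r5c1=5.
Step 10. [r3c4∈{7}] only 7 remains possible at r3c4, so r3c4=7.
Step 11. [r7c7∈{9}] r7c7's peers cover all but 9 ⇒ r7c7=9.
Step 12. [r4c2∈{4,6}] 4 has one home in row 4: r4c2 ⇒ r4c2=4.
Step 13. [r5c5∈{2}] nothing but 2 survives at r5c5, so r5c5=2.
Step 14. [r5c9∈{1}] r5c9 has the single candidate 1, so r5c9=1.
Step 15. [r3c6∈{9}] nothing but 9 survives at r3c6 ⇒ r3c6=9.
Step 16. [r5c2∈{6}] nothing but 6 survives at r5c2, so r5c2=6.
Step 17. [r6c4∈{5}] r6c4 has the single candidate 5, so r6c4=5.
Step 18. [r9c5∈{3}] r9c5 has the single candidate 3 ⇒ r9c5=3.
Step 19. [r8c1∈{7}] nothing but 7 survives at r8c1. So r8c1=7.
Step 20. [r3c5∈{1}] nothing but 1 survives at r3c5, so r3c5=1.
Step 21. [r1c9∈{7}] r1c9 has the single candidate 7. So r1c9=7.
Step 22. [r2c6∈{2}] r2c6 is down to just 2. So r2c6=2.
Step 23. [r7c8∈{7}] r7c8 is down to just 7. So r7c8=7.
Step 24. [r4c6∈{8}] r4c6 is down to just 8. So r4c6=8.
Step 25. [r4c8∈{6}] r4c8 is down to just 6, so r4c8=6.
Step 26. [r4c5∈{7}] r4c5 is down to just 7 ⇒ r4c5=7.
Step 27. [r1c6∈{5}] only 5 remains possible at r1c6, so r1c6=5.
Step 28. [r2c5∈{6}] r2c5 has the single candidate 6 ⇒ r2c5=6.
Step 29. [r8c3∈{5}] nothing but 5 survives at r8c3. So r8c3=5.
Step 30. [r7c2∈{8}] only 8 remains possible at r7c2 ⇒ r7c2=8.
Step 31. [r1c2∈{1}] r1c2 is down to just 1 ⇒ r1c2=1.
Step 32. [r2c8∈{4}] r2c8's peers cover all but 4. So r2c8=4.
Step 33. [r7c5∈{5}] r7c5 has the single candidate 5 ⇒ r7c5=5.
Step 34. [r9c8∈{2}] only 2 remains possible at r9c8, so r9c8=2.
Step 35. [r9c2∈{9}] r9c2 is down to just 9 ⇒ r9c2=9.

Answer: 6 1 9 8 4 5 2 3 7 / 8 5 7 3 6 2 1 4 9 / 2 3 4 7 1 9 6 5 8 / 9 4 3 1 7 8 5 6 2 / 5 6 8 4 2 3 7 9 1 / 1 7 2 5 9 6 4 8 3 / 3 8 6 2 5 1 9 7 4 / 7 2 5 9 8 4 3 1 6 / 4 9 1 6 3 7 8 2 5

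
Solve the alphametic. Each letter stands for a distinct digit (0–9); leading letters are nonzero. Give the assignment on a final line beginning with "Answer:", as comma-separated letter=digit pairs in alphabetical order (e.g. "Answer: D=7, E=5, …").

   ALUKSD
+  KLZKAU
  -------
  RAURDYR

Step 1. [col 1: D + U ≡ R (mod 10)] several values work for D in column 1 (D + U ≡ R (mod 10), carry-in 0); try D=8 ⇒ D=8.
Step 2. [col 1: D + U ≡ R (mod 10)] U=3 is one option consistent with column 1 (D + U ≡ R (mod 10), carry-in 0) — take it ⇒ U=3.
Step 3. [col 1: D + U ≡ R (mod 10)] in column 1 we have D+U≡R with carry-in 0; given D=8, U=3 and digits 3,8 already taken and all letters distinct, that pins R to 1. So R=1.
Step 4. [col 2: S + A ≡ Y (mod 10)] column 2 (S + A ≡ Y (mod 10), carry-in 1) doesn't pin S yet; pick S=0 and continue ⇒ S=0.
Step 5. [col 2: S + A ≡ Y (mod 10)] Y=5 is one option consistent with column 2 (S + A ≡ Y (mod 10), carry-in 1) — take it, so Y=5.
Step 6. [col 2: S + A ≡ Y (mod 10)] in column 2 we have S+A≡Y with carry-in 1; given S=0, Y=5 and digits 0,1,3,5,8 already taken and all letters distinct, that pins A to 4 ⇒ A=4.
Step 7. [col 3: K + K ≡ D (mod 10)] column 3: given D=8, carry-in 0, and digits 0,1,3,4,5,8 already taken and all letters distinct, K+K≡D (mod 10) forces K=9. So K=9.
Step 8. [col 4: U + Z ≡ R (mod 10)] in column 4 we have U+Z≡R with carry-in 1; given U=3, R=1 and digits 0,1,3,4,5,8,9 already taken and all letters distinct, that pins Z to 7, so Z=7.
Step 9. [col 5: L + L ≡ U (mod 10)] in column 5 we have L+L≡U with carry-in 1; given U=3 and digits 0,1,3,4,5,7,8,9 already taken and all letters distinct, that pins L to 6. So L=6.

Answer: A=4, D=8, K=9, L=6, R=1, S=0, U=3, Y=5, Z=7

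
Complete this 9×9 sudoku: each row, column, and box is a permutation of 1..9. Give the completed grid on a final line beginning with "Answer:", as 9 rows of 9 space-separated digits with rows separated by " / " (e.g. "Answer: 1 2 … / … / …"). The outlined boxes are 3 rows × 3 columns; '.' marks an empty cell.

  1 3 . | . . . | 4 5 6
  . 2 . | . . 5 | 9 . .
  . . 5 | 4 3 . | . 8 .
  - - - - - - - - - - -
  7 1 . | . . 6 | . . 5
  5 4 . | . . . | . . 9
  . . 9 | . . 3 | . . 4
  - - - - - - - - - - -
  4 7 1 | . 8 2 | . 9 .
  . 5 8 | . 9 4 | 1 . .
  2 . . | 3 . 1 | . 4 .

Step 1. [r9c3∈{6}] r9c3's peers cover all but 6 ⇒ r9c3=6.
Step 2. [r2c5∈{1,6,7}] 6 has one home in col 5: r2c5, so r2c5=6.
Step 3. [r2c4∈{1,7,8}] r2c4 is the only open cell in box 2 admitting 1, so r2c4=1.
Step 4. [r7c9∈{3}] nothing but 3 survives at r7c9 ⇒ r7c9=3.
Step 5. [r2c9∈{7}] only 7 remains possible at r2c9 ⇒ r2c9=7.
Step 6. [r3c6∈{7,9}] in row 3, 7 fits only at r3c6, so r3c6=7.
Step 7. [r5c6∈{8}] nothing but 8 survives at r5c6 ⇒ r5c6=8.
Step 8. [r4c7∈{2,3,8}] across row 4, 8 lands solely at r4c7. So r4c7=8.
Step 9. [r5c7∈{2,3,6,7}] across col 7, 3 lands solely at r5c7 ⇒ r5c7=3.
Step 10. [r4c8∈{2}] r4c8's peers cover all but 2 ⇒ r4c8=2.
Step 11. [r5c8∈{1,6,7}] 6 has one home in row 5: r5c8. So r5c8=6.
Step 12. [r6c7∈{7}] r6c7 is down to just 7. So r6c7=7.
Step 13. [r1c5∈{2}] only 2 remains possible at r1c5 ⇒ r1c5=2.
Step 14. [r9c5∈{5,7}] 7 has one home in row 9: r9c5. So r9c5=7.
Step 15. [r7c4∈{5,6}] box 8 places 5 nowhere but r7c4, so r7c4=5.
Step 16. [r3c1∈{6,9}] r3c1 is the only open cell in col 1 admitting 9, so r3c1=9.
Step 17. [r6c2∈{6,8}] 8 has one home in col 2: r6c2, so r6c2=8.
Step 18. [r1c6∈{9}] r1c6's peers cover all but 9. So r1c6=9.
Step 19. [r5c4∈{2,7}] 7 has one home in row 5: r5c4 ⇒ r5c4=7.
Step 20. [r6c5∈{1,5}] r6c5 is the only open cell in row 6 admitting 5, so r6c5=5.
Step 21. [r8c9∈{2}] only 2 remains possible at r8c9 ⇒ r8c9=2.
Step 22. [r6c1∈{6}] nothing but 6 survives at r6c1 ⇒ r6c1=6.
Step 23. [r1c3∈{7}] r1c3 has the single candidate 7, so r1c3=7.
Step 24. [r5c5∈{1}] r5c5's peers cover all but 1, so r5c5=1.
Step 25. [r3c2∈{6}] only 6 remains possible at r3c2. So r3c2=6.
Step 26. [r4c3∈{3}] r4c3 is down to just 3. So r4c3=3.
Step 27. [r6c4∈{2}] r6c4 has the single candidate 2 ⇒ r6c4=2.
Step 28. [r2c1∈{8}] r2c1 is down to just 8. So r2c1=8.
Step 29. [r1c4∈{8}] r1c4 is down to just 8, so r1c4=8.
Step 30. [r9c9∈{8}] only 8 remains possible at r9c9. So r9c9=8.
Step 31. [r9c7∈{5}] only 5 remains possible at r9c7 ⇒ r9c7=5.
Step 32. [r8c8∈{7}] r8c8 has the single candidate 7. So r8c8=7.
Step 33. [r4c4∈{9}] only 9 remains possible at r4c4, so r4c4=9.
Step 34. [r9c2∈{9}] r9c2 is down to just 9, so r9c2=9.
Step 35. [r7c7∈{6}] r7c7 has the single candidate 6, so r7c7=6.
Step 36. [r3c9∈{1}] r3c9 is down to just 1 ⇒ r3c9=1.
Step 37. [r5c3∈{2}] r5c3 is down to just 2, so r5c3=2.
Step 38. [r6c8∈{1}] r6c8 has the single candidate 1, so r6c8=1.
Step 39. [r8c4∈{6}] r8c4 is down to just 6, so r8c4=6.
Step 40. [r4c5∈{4}] r4c5 is down to just 4 ⇒ r4c5=4.
Step 41. [r2c3∈{4}] r2c3 is down to just 4. So r2c3=4.
Step 42. [r3c7∈{2}] only 2 remains possible at r3c7. So r3c7=2.
Step 43. [r8c1∈{3}] r8c1's peers cover all but 3 ⇒ r8c1=3.
Step 44. [r2c8∈{3}] r2c8's peers cover all but 3. So r2c8=3.

Answer: 1 3 7 8 2 9 4 5 6 / 8 2 4 1 6 5 9 3 7 / 9 6 5 4 3 7 2 8 1 / 7 1 3 9 4 6 8 2 5 / 5 4 2 7 1 8 3 6 9 / 6 8 9 2 5 3 7 1 4 / 4 7 1 5 8 2 6 9 3 / 3 5 8 6 9 4 1 7 2 / 2 9 6 3 7 1 5 4 8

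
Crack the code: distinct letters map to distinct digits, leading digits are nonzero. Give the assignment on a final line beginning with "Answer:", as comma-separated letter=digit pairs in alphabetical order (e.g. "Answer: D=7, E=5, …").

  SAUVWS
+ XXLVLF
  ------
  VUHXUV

Step 1. [col 1: S + F ≡ V (mod 10)] several values work for V in column 1 (S + F ≡ V (mod 10), carry-in 0); try V=5, so V=5.
Step 2. [col 1: S + F ≡ V (mod 10)] column 1 (S + F ≡ V (mod 10), carry-in 0) doesn't pin F yet; pick F=2 and continue ⇒ F=2.
Step 3. [col 1: S + F ≡ V (mod 10)] column 1 reads S+F+carry(0)=V with F=2, V=5; with digits 2,5 already taken and all letters distinct, the only value for S is 3, so S=3.
Step 4. [col 2: W + L ≡ U (mod 10)] column 2 (W + L ≡ U (mod 10), carry-in 0) doesn't pin U yet; pick U=0 and continue. So U=0.
Step 5. [col 2: W + L ≡ U (mod 10)] column 2 (W + L ≡ U (mod 10), carry-in 0) doesn't pin W yet; pick W=4 and continue, so W=4.
Step 6. [col 2: W + L ≡ U (mod 10)] from column 2 (W=4, U=0, carry-in 0, digits 0,2,3,4,5 already taken and all letters distinct): L must equal 6, so L=6.
Step 7. [col 3: V + V ≡ X (mod 10)] from column 3 (V=5, carry-in 1, digits 0,2,3,4,5,6 already taken and all letters distinct): X must equal 1, so X=1.
Step 8. [col 4: U + L ≡ H (mod 10)] column 4 reads U+L+carry(1)=H with U=0, L=6; with digits 0,1,2,3,4,5,6 already taken and all letters distinct, the only value for H is 7, so H=7.
Step 9. [col 5: A + X ≡ U (mod 10)] in column 5 we have A+X≡U with carry-in 0; given X=1, U=0 and digits 0,1,2,3,4,5,6,7 already taken and all letters distinct, that pins A to 9, so A=9.

Answer: A=9, F=2, H=7, L=6, S=3, U=0, V=5, W=4, X=1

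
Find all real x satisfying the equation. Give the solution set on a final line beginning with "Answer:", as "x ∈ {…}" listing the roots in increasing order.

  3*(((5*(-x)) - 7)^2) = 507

Step 1. [3*(((5*(-x)) - 7)^2) = 507] leading coefficient 3: divide by 3. So div: ((5*(-x)) - 7)^2 = 169.
Step 2. [((5*(-x)) - 7)^2 = 169] 169 ≥ 0, LHS is (·)² — take ±√ ⇒ sqrt: (5*(-x)) - 7 = 13 or -13.
Step 3. [(5*(-x)) - 7 = 13 or -13] peel the -7: add 7 from each side. So sub: 5*(-x) = 20 or -6.
Step 4. [5*(-x) = 20 or -6] 5 out front; divide by 5. So div: -x = 4 or -6/5.
Step 5. [-x = 4 or -6/5] leading − — multiply by −1, so neg: x = -4 or 6/5.

Answer: x ∈ {-4, 6/5}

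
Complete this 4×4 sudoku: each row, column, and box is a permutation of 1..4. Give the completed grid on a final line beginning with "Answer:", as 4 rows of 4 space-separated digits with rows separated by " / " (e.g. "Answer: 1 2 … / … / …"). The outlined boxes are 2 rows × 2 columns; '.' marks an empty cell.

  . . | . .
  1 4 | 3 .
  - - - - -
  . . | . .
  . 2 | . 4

Step 1. [r3c4∈{1,2,3}] across col 4, 3 lands solely at r3c4, so r3c4=3.
Step 2. [r1c1∈{2,3}] col 1 places 2 nowhere but r1c1 ⇒ r1c1=2.
Step 3. [r4c3∈{1}] only 1 remains possible at r4c3, so r4c3=1.
Step 4. [r2c4∈{2}] nothing but 2 survives at r2c4, so r2c4=2.
Step 5. [r1c3∈{4}] r1c3 has the single candidate 4. So r1c3=4.
Step 6. [r3c1∈{4}] nothing but 4 survives at r3c1. So r3c1=4.
Step 7. [r1c2∈{3}] only 3 remains possible at r1c2. So r1c2=3.
Step 8. [r3c2∈{1}] nothing but 1 survives at r3c2. So r3c2=1.
Step 9. [r1c4∈{1}] r1c4's peers cover all but 1. So r1c4=1.
Step 10. [r4c1∈{3}] r4c1 has the single candidate 3. So r4c1=3.
Step 11. [r3c3∈{2}] r3c3 is down to just 2. So r3c3=2.

Answer: 2 3 4 1 / 1 4 3 2 / 4 1 2 3 / 3 2 1 4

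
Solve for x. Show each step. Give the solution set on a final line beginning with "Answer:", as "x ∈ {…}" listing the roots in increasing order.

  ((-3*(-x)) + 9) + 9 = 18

Step 1. [((-3*(-x)) + 9) + 9 = 18] peel the +9: subtract 9 from each side, so sub: (-3*(-x)) + 9 = 9.
Step 2. [(-3*(-x)) + 9 = 9] -3 divides every term; factor it out. So factor: (-x) - 3 = -3.
Step 3. [(-x) - 3 = -3] 3 comes off first (add 3) ⇒ sub: -x = 0.
Step 4. [-x = 0] leading − — multiply by −1. So neg: x = 0.

Answer: x ∈ {0}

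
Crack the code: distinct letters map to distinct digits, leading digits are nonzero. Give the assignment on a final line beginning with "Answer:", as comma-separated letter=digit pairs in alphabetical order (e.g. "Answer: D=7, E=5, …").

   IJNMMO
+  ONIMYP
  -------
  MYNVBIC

Step 1. [col 1: O + P ≡ C (mod 10)] C=5 is one option consistent with column 1 (O + P ≡ C (mod 10), carry-in 0) — take it. So C=5.
Step 2. [M] adding two 6-digit numbers gives at most 6+1 digits, and here it does — M is that final carry and must be 1 ⇒ M=1.
Step 3. [col 1: O + P ≡ C (mod 10)] several values work for O in column 1 (O + P ≡ C (mod 10), carry-in 0); try O=8. So O=8.
Step 4. [col 1: O + P ≡ C (mod 10)] column 1 reads O+P+carry(0)=C with O=8, C=5; with digits 1,5,8 already taken and all letters distinct, the only value for P is 7 ⇒ P=7.
Step 5. [col 2: M + Y ≡ I (mod 10)] several values work for I in column 2 (M + Y ≡ I (mod 10), carry-in 1); try I=6 ⇒ I=6.
Step 6. [col 2: M + Y ≡ I (mod 10)] column 2 reads M+Y+carry(1)=I with M=1, I=6; with digits 1,5,6,7,8 already taken and all letters distinct, the only value for Y is 4. So Y=4.
Step 7. [col 3: M + M ≡ B (mod 10)] column 3: given M=1, carry-in 0, and digits 1,4,5,6,7,8 already taken and all letters distinct, M+M≡B (mod 10) forces B=2. So B=2.
Step 8. [col 4: N + I ≡ V (mod 10)] in column 4 we have N+I≡V with carry-in 0; given I=6 and digits 1,2,4,5,6,7,8 already taken and all letters distinct, that pins V to 9. So V=9.
Step 9. [col 4: N + I ≡ V (mod 10)] column 4 reads N+I+carry(0)=V with I=6, V=9; with digits 1,2,4,5,6,7,8,9 already taken and all letters distinct, the only value for N is 3 ⇒ N=3.
Step 10. [col 5: J + N ≡ N (mod 10)] column 5: given N=3, carry-in 0, and digits 1,2,3,4,5,6,7,8,9 already taken and all letters distinct, J+N≡N (mod 10) forces J=0, so J=0.

Answer: B=2, C=5, I=6, J=0, M=1, N=3, O=8, P=7, V=9, Y=4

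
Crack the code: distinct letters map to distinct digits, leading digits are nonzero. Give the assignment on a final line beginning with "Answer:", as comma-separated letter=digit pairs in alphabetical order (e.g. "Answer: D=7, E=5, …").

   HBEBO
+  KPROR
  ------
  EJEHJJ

Step 1. [col 1: O + R ≡ J (mod 10)] no forcing yet in column 1 (carry-in 0); O=7 is free and consistent — try it. So O=7.
Step 2. [col 1: O + R ≡ J (mod 10)] column 1 (O + R ≡ J (mod 10), carry-in 0) doesn't pin R yet; pick R=3 and continue, so R=3.
Step 3. [col 1: O + R ≡ J (mod 10)] in column 1 we have O+R≡J with carry-in 0; given O=7, R=3 and digits 3,7 already taken and all letters distinct, that pins J to 0, so J=0.
Step 4. [col 2: B + O ≡ J (mod 10)] column 2: given O=7, J=0, carry-in 1, and digits 0,3,7 already taken and all letters distinct, B+O≡J (mod 10) forces B=2 ⇒ B=2.
Step 5. [col 3: E + R ≡ H (mod 10)] several values work for H in column 3 (E + R ≡ H (mod 10), carry-in 1); try H=5. So H=5.
Step 6. [col 3: E + R ≡ H (mod 10)] in column 3 we have E+R≡H with carry-in 1; given R=3, H=5 and digits 0,2,3,5,7 already taken and all letters distinct, that pins E to 1. So E=1.
Step 7. [col 4: B + P ≡ E (mod 10)] column 4: given B=2, E=1, carry-in 0, and digits 0,1,2,3,5,7 already taken and all letters distinct, B+P≡E (mod 10) forces P=9, so P=9.
Step 8. [col 5: H + K ≡ J (mod 10)] column 5: given H=5, J=0, carry-in 1, and digits 0,1,2,3,5,7,9 already taken and all letters distinct, H+K≡J (mod 10) forces K=4 ⇒ K=4.

Answer: B=2, E=1, H=5, J=0, K=4, O=7, P=9, R=3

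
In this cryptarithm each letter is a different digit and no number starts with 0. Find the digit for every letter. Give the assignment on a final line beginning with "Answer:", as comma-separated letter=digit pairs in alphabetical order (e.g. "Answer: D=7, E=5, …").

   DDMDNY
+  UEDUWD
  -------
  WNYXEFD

Step 1. [col 1: Y + D ≡ D (mod 10)] column 1: given nothing yet, carry-in 0, and all letters distinct, none taken yet, Y+D≡D (mod 10) forces Y=0, so Y=0.
Step 2. [W] W is the leading digit of a 7-digit sum of two 6-digit numbers; the final carry is exactly 1 ⇒ W=1.
Step 3. [col 1: Y + D ≡ D (mod 10)] several values work for D in column 1 (Y + D ≡ D (mod 10), carry-in 0); try D=7, so D=7.
Step 4. [col 2: N + W ≡ F (mod 10)] column 2 (N + W ≡ F (mod 10), carry-in 0) doesn't pin N yet; pick N=3 and continue ⇒ N=3.
Step 5. [col 2: N + W ≡ F (mod 10)] column 2 reads N+W+carry(0)=F with N=3, W=1; with digits 0,1,3,7 already taken and all letters distinct, the only value for F is 4, so F=4.
Step 6. [col 3: D + U ≡ E (mod 10)] U=5 is one option consistent with column 3 (D + U ≡ E (mod 10), carry-in 0) — take it. So U=5.
Step 7. [col 3: D + U ≡ E (mod 10)] column 3: given D=7, U=5, carry-in 0, and digits 0,1,3,4,5,7 already taken and all letters distinct, D+U≡E (mod 10) forces E=2 ⇒ E=2.
Step 8. [col 4: M + D ≡ X (mod 10)] column 4 reads M+D+carry(1)=X with D=7; with digits 0,1,2,3,4,5,7 already taken and all letters distinct, the only value for M is 8, so M=8.
Step 9. [col 4: M + D ≡ X (mod 10)] from column 4 (M=8, D=7, carry-in 1, digits 0,1,2,3,4,5,7,8 already taken and all letters distinct): X must equal 6, so X=6.

Answer: D=7, E=2, F=4, M=8, N=3, U=5, W=1, X=6, Y=0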